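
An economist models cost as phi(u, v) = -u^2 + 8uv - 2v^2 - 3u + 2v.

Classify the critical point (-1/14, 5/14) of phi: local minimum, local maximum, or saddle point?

The Hessian of phi is constant: H = [[-2, 8], [8, -4]].
det(H) = (-2)·(-4) − 8² = -56.
Since det(H) < 0, H is indefinite and the critical point is a saddle point.

saddle point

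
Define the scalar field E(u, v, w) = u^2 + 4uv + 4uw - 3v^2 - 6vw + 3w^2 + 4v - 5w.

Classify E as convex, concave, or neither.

E is quadratic, so its Hessian is the constant matrix H = [[2, 4, 4], [4, -6, -6], [4, -6, 6]].
Leading principal minors: 2, -28, -336.
Neither pattern holds ⇒ H is indefinite ⇒ neither convex nor concave.

neither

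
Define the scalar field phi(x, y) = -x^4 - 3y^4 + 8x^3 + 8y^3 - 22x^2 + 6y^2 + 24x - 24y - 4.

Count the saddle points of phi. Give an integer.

4

phi separates as a function of x plus a function of y, so ∇phi=0 decouples.
∂phi/∂x = -4(x - 3)(x - 2)(x - 1) = 0 at x ∈ {1, 2, 3}; ∂phi/∂y = -12(y - 2)(y - 1)(y + 1) = 0 at y ∈ {-1, 1, 2}.
The Hessian is diagonal: diag(phi_xx, phi_yy). Second derivatives: phi_xx(1)=-8, phi_xx(2)=4, phi_xx(3)=-8; phi_yy(-1)=-72, phi_yy(1)=24, phi_yy(2)=-36.
Saddle points occur where the two diagonal entries have opposite signs: (1, 1), (2, -1), (2, 2), (3, 1). Count: 4.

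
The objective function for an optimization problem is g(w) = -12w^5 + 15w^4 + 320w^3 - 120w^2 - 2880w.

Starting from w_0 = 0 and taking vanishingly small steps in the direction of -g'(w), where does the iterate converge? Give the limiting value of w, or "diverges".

2

g'(w) = -60(w - 4)(w - 2)(w + 2)(w + 3), so g'(0) = -2880.
Gradient descent moves in the -g' direction, i.e. w is increasing.
The nearest critical point in that direction is w = 2, where g'' = 2400 > 0 (a local minimum). The iterate converges there.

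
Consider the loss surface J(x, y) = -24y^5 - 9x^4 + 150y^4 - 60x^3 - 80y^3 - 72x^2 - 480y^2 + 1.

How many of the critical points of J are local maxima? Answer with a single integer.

4

J separates as a function of x plus a function of y, so ∇J=0 decouples.
∂J/∂x = -36x(x + 1)(x + 4) = 0 at x ∈ {-4, -1, 0}; ∂J/∂y = -120y(y - 4)(y - 2)(y + 1) = 0 at y ∈ {-1, 0, 2, 4}.
The Hessian is diagonal: diag(J_xx, J_yy). Second derivatives: J_xx(-4)=-432, J_xx(-1)=108, J_xx(0)=-144; J_yy(-1)=1800, J_yy(0)=-960, J_yy(2)=1440, J_yy(4)=-4800.
Local maxima occur where both diagonal entries negative: (-4, 0), (-4, 4), (0, 0), (0, 4). Count: 4.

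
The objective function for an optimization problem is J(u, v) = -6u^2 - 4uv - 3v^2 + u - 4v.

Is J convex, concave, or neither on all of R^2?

J is quadratic, so its Hessian is the constant matrix H = [[-12, -4], [-4, -6]].
det(H) = 56, tr(H) = -18.
det(H) > 0 and tr(H) < 0, so H is negative definite everywhere: concave.

concave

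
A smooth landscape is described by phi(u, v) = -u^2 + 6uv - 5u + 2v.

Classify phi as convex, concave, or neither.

neither

phi is quadratic, so its Hessian is the constant matrix H = [[-2, 6], [6, 0]].
det(H) = -36, tr(H) = -2.
det(H) < 0, so H is indefinite: neither convex nor concave.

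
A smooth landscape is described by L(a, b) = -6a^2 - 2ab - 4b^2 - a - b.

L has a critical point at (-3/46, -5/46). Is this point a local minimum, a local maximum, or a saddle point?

local maximum

The Hessian of L is constant: H = [[-12, -2], [-2, -8]].
det(H) = (-12)·(-8) − (-2)² = 92.
det(H) > 0 and tr(H) = -20 < 0, so H is negative definite and the point is a local maximum.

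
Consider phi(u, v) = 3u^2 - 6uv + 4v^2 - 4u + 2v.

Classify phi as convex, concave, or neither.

phi is quadratic, so its Hessian is the constant matrix H = [[6, -6], [-6, 8]].
det(H) = 12, tr(H) = 14.
det(H) > 0 and tr(H) > 0, so H is positive definite everywhere: convex.

convex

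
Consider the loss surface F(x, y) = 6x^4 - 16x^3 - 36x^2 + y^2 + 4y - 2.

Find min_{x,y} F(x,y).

-276

F(x,y) separates as P(x) + Q(y) − 2, so its minimum is min P + min Q − 2.
P'(x) = 24x(x - 3)(x + 1) vanishes at x ∈ {-1, 0, 3}; Q'(y) = 2y + 4 vanishes at y ∈ {-2}.
Local minima of P (where P''>0): P(-1)=-14, P(3)=-270. Local minima of Q: Q(-2)=-4.
So the global minimum of F is P(3) + Q(-2) − 2 = -270 − 4 − 2 = -276, attained at (3, -2).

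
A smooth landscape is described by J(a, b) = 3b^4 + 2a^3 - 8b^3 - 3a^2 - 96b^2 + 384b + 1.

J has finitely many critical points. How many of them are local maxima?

1

J separates as a function of a plus a function of b, so ∇J=0 decouples.
∂J/∂a = 6a(a - 1) = 0 at a ∈ {0, 1}; ∂J/∂b = 12(b - 4)(b - 2)(b + 4) = 0 at b ∈ {-4, 2, 4}.
The Hessian is diagonal: diag(J_aa, J_bb). Second derivatives: J_aa(0)=-6, J_aa(1)=6; J_bb(-4)=576, J_bb(2)=-144, J_bb(4)=192.
Local maxima occur where both diagonal entries negative: (0, 2). Count: 1.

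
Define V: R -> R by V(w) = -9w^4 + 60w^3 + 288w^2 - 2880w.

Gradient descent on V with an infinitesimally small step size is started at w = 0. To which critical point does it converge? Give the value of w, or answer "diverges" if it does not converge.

4

V'(w) = -36(w - 5)(w - 4)(w + 4), so V'(0) = -2880.
Gradient descent moves in the -V' direction, i.e. w is increasing.
The nearest critical point in that direction is w = 4, where V'' = 288 > 0 (a local minimum). The iterate converges there.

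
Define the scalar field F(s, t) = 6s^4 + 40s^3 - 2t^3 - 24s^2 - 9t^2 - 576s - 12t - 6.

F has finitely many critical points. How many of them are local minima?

F separates as a function of s plus a function of t, so ∇F=0 decouples.
∂F/∂s = 24(s - 2)(s + 3)(s + 4) = 0 at s ∈ {-4, -3, 2}; ∂F/∂t = -6(t + 1)(t + 2) = 0 at t ∈ {-2, -1}.
The Hessian is diagonal: diag(F_ss, F_tt). Second derivatives: F_ss(-4)=144, F_ss(-3)=-120, F_ss(2)=720; F_tt(-2)=6, F_tt(-1)=-6.
Local minima occur where both diagonal entries positive: (-4, -2), (2, -2). Count: 2.

2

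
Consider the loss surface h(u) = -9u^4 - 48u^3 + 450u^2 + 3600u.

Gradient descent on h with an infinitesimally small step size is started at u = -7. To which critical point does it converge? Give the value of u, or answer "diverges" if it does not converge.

diverges

h'(u) = -36(u - 5)(u + 4)(u + 5), so h'(-7) = 2592.
Gradient descent moves in the -h' direction, i.e. u is decreasing.
There is no critical point below u=-7, and h' keeps the same sign, so the iterate runs off to −∞.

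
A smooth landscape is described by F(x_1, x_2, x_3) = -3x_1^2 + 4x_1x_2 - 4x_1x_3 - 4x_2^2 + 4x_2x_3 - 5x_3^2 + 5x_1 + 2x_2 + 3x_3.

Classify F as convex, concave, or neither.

F is quadratic, so its Hessian is the constant matrix H = [[-6, 4, -4], [4, -8, 4], [-4, 4, -10]].
Leading principal minors: -6, 32, -224.
Signs alternate −, +, − ⇒ H ≺ 0 ⇒ concave.

concave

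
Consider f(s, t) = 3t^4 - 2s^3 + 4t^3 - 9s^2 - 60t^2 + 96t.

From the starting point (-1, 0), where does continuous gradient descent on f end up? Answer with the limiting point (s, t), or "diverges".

(-3, -4)

f is separable, so gradient descent decouples: s follows -∂f/∂s, t follows -∂f/∂t.
∂f/∂s = -6s(s + 3); at s=-1 this is 12, so s decreases.
∂f/∂t = 12(t - 2)(t - 1)(t + 4); at t=0 this is 96, so t decreases.
s converges to its nearest critical value -3 (a local min of the s-part); t converges to -4. The iterate converges to (-3, -4).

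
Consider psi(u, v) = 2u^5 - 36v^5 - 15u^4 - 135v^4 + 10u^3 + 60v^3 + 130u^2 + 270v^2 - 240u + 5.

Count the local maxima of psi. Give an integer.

psi separates as a function of u plus a function of v, so ∇psi=0 decouples.
∂psi/∂u = 10(u - 4)(u - 3)(u - 1)(u + 2) = 0 at u ∈ {-2, 1, 3, 4}; ∂psi/∂v = -180v(v - 1)(v + 1)(v + 3) = 0 at v ∈ {-3, -1, 0, 1}.
The Hessian is diagonal: diag(psi_uu, psi_vv). Second derivatives: psi_uu(-2)=-900, psi_uu(1)=180, psi_uu(3)=-100, psi_uu(4)=180; psi_vv(-3)=4320, psi_vv(-1)=-720, psi_vv(0)=540, psi_vv(1)=-1440.
Local maxima occur where both diagonal entries negative: (-2, -1), (-2, 1), (3, -1), (3, 1). Count: 4.

4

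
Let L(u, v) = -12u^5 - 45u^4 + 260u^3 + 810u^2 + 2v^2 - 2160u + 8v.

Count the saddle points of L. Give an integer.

2

L separates as a function of u plus a function of v, so ∇L=0 decouples.
∂L/∂u = -60(u - 3)(u - 1)(u + 3)(u + 4) = 0 at u ∈ {-4, -3, 1, 3}; ∂L/∂v = 4(v + 2) = 0 at v ∈ {-2}.
The Hessian is diagonal: diag(L_uu, L_vv). Second derivatives: L_uu(-4)=2100, L_uu(-3)=-1440, L_uu(1)=2400, L_uu(3)=-5040; L_vv(-2)=4.
Saddle points occur where the two diagonal entries have opposite signs: (-3, -2), (3, -2). Count: 2.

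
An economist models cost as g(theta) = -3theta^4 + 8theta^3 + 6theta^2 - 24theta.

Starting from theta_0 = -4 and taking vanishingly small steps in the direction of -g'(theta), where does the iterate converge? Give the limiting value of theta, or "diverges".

g'(theta) = -12(theta - 2)(theta - 1)(theta + 1), so g'(-4) = 1080.
Gradient descent moves in the -g' direction, i.e. theta is decreasing.
There is no critical point below theta=-4, and g' keeps the same sign, so the iterate runs off to −∞.

diverges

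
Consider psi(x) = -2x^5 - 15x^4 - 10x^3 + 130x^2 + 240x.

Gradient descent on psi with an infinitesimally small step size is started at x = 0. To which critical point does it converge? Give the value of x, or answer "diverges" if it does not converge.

psi'(x) = -10(x - 2)(x + 1)(x + 3)(x + 4), so psi'(0) = 240.
Gradient descent moves in the -psi' direction, i.e. x is decreasing.
The nearest critical point in that direction is x = -1, where psi'' = 180 > 0 (a local minimum). The iterate converges there.

-1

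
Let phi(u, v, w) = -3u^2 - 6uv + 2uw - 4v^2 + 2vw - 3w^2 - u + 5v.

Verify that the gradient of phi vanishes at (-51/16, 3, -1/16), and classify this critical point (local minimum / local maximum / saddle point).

∇phi = (-6u - 6v + 2w - 1, -6u - 8v + 2w + 5, 2u + 2v - 6w); substituting (-51/16, 3, -1/16) gives ∇phi = (0, 0, 0), so (-51/16, 3, -1/16) is indeed a critical point.
The Hessian is constant: H = [[-6, -6, 2], [-6, -8, 2], [2, 2, -6]].
Leading principal minors: Δ₁ = -6, Δ₂ = 12, Δ₃ = -64.
The minors alternate sign starting negative (−, +, −), so H is negative definite: a local maximum.

local maximum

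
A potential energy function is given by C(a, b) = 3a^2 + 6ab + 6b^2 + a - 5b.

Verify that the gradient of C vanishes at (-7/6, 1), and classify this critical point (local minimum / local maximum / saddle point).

local minimum

∇C = (6a + 6b + 1, 6a + 12b - 5); substituting (-7/6, 1) gives ∇C = (0, 0), so (-7/6, 1) is indeed a critical point.
The Hessian of C is constant: H = [[6, 6], [6, 12]].
det(H) = 6·12 − 6² = 36.
det(H) > 0 and tr(H) = 18 > 0, so H is positive definite and the point is a local minimum.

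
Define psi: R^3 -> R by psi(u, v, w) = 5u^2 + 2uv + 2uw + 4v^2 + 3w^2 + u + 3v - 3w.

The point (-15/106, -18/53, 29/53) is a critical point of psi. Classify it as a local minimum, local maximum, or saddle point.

local minimum

The Hessian is constant: H = [[10, 2, 2], [2, 8, 0], [2, 0, 6]].
Leading principal minors: Δ₁ = 10, Δ₂ = 76, Δ₃ = 424.
All leading minors are positive, so H is positive definite: a local minimum.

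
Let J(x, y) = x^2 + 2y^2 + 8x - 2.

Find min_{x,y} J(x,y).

-18

J(x,y) separates as P(x) + Q(y) − 2, so its minimum is min P + min Q − 2.
P'(x) = 2x + 8 vanishes at x ∈ {-4}; Q'(y) = 4y vanishes at y ∈ {0}.
Local minima of P (where P''>0): P(-4)=-16. Local minima of Q: Q(0)=0.
So the global minimum of J is P(-4) + Q(0) − 2 = -16 + 0 − 2 = -18, attained at (-4, 0).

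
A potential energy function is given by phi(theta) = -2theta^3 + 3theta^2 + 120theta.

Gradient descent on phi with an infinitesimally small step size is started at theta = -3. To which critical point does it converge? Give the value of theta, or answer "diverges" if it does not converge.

phi'(theta) = -6(theta - 5)(theta + 4), so phi'(-3) = 48.
Gradient descent moves in the -phi' direction, i.e. theta is decreasing.
The nearest critical point in that direction is theta = -4, where phi'' = 54 > 0 (a local minimum). The iterate converges there.

-4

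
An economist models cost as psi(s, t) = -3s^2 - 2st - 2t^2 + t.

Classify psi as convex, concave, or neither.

psi is quadratic, so its Hessian is the constant matrix H = [[-6, -2], [-2, -4]].
det(H) = 20, tr(H) = -10.
det(H) > 0 and tr(H) < 0, so H is negative definite everywhere: concave.

concave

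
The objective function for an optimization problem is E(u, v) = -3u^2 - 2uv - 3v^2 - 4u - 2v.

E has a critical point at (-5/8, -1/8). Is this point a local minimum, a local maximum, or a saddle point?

The Hessian of E is constant: H = [[-6, -2], [-2, -6]].
det(H) = (-6)·(-6) − (-2)² = 32.
det(H) > 0 and tr(H) = -12 < 0, so H is negative definite and the point is a local maximum.

local maximum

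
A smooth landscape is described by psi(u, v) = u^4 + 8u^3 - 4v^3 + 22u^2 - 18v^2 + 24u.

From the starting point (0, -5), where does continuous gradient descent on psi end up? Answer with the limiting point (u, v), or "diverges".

(-1, -3)

psi is separable, so gradient descent decouples: u follows -∂psi/∂u, v follows -∂psi/∂v.
∂psi/∂u = 4(u + 1)(u + 2)(u + 3); at u=0 this is 24, so u decreases.
∂psi/∂v = -12v(v + 3); at v=-5 this is -120, so v increases.
u converges to its nearest critical value -1 (a local min of the u-part); v converges to -3. The iterate converges to (-1, -3).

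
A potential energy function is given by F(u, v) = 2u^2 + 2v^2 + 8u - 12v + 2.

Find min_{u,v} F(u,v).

F(u,v) separates as P(u) + Q(v) + 2, so its minimum is min P + min Q + 2.
P'(u) = 4u + 8 vanishes at u ∈ {-2}; Q'(v) = 4v - 12 vanishes at v ∈ {3}.
Local minima of P (where P''>0): P(-2)=-8. Local minima of Q: Q(3)=-18.
So the global minimum of F is P(-2) + Q(3) + 2 = -8 − 18 + 2 = -24, attained at (-2, 3).

-24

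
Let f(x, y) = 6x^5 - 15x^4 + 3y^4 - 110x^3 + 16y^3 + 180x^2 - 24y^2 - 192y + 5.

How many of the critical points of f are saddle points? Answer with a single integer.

f separates as a function of x plus a function of y, so ∇f=0 decouples.
∂f/∂x = 30x(x - 4)(x - 1)(x + 3) = 0 at x ∈ {-3, 0, 1, 4}; ∂f/∂y = 12(y - 2)(y + 2)(y + 4) = 0 at y ∈ {-4, -2, 2}.
The Hessian is diagonal: diag(f_xx, f_yy). Second derivatives: f_xx(-3)=-2520, f_xx(0)=360, f_xx(1)=-360, f_xx(4)=2520; f_yy(-4)=144, f_yy(-2)=-96, f_yy(2)=288.
Saddle points occur where the two diagonal entries have opposite signs: (-3, -4), (-3, 2), (0, -2), (1, -4), (1, 2), (4, -2). Count: 6.

6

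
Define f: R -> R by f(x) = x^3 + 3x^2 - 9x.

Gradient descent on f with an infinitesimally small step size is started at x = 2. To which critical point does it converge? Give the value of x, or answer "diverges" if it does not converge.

1

f'(x) = 3(x - 1)(x + 3), so f'(2) = 15.
Gradient descent moves in the -f' direction, i.e. x is decreasing.
The nearest critical point in that direction is x = 1, where f'' = 12 > 0 (a local minimum). The iterate converges there.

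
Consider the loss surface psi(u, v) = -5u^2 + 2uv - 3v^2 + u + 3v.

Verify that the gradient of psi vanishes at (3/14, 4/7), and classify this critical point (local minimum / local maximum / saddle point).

local maximum

∇psi = (-10u + 2v + 1, 2u - 6v + 3); substituting (3/14, 4/7) gives ∇psi = (0, 0), so (3/14, 4/7) is indeed a critical point.
The Hessian of psi is constant: H = [[-10, 2], [2, -6]].
det(H) = (-10)·(-6) − 2² = 56.
det(H) > 0 and tr(H) = -16 < 0, so H is negative definite and the point is a local maximum.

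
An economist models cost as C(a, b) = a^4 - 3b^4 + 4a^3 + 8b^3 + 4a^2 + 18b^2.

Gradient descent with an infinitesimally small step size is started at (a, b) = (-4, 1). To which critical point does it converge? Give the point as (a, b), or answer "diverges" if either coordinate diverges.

(-2, 0)

C is separable, so gradient descent decouples: a follows -∂C/∂a, b follows -∂C/∂b.
∂C/∂a = 4a(a + 1)(a + 2); at a=-4 this is -96, so a increases.
∂C/∂b = -12b(b - 3)(b + 1); at b=1 this is 48, so b decreases.
a converges to its nearest critical value -2 (a local min of the a-part); b converges to 0. The iterate converges to (-2, 0).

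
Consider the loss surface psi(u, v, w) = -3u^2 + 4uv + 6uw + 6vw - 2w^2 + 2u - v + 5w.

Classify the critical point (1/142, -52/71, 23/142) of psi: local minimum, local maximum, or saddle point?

saddle point

The Hessian is constant: H = [[-6, 4, 6], [4, 0, 6], [6, 6, -4]].
Leading principal minors: Δ₁ = -6, Δ₂ = -16, Δ₃ = 568.
The minors fit neither the all-positive nor the alternating-sign pattern, so H is indefinite: a saddle point.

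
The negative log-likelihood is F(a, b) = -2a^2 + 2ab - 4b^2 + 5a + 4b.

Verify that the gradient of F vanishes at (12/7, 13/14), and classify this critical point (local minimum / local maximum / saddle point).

local maximum

∇F = (-4a + 2b + 5, 2a - 8b + 4); substituting (12/7, 13/14) gives ∇F = (0, 0), so (12/7, 13/14) is indeed a critical point.
The Hessian of F is constant: H = [[-4, 2], [2, -8]].
det(H) = (-4)·(-8) − 2² = 28.
det(H) > 0 and tr(H) = -12 < 0, so H is negative definite and the point is a local maximum.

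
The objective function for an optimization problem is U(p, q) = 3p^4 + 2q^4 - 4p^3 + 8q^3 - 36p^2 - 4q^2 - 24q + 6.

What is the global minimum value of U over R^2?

-201

U(p,q) separates as A(p) + B(q) + 6, so its minimum is min A + min B + 6.
A'(p) = 12p(p - 3)(p + 2) vanishes at p ∈ {-2, 0, 3}; B'(q) = 8(q - 1)(q + 1)(q + 3) vanishes at q ∈ {-3, -1, 1}.
Local minima of A (where A''>0): A(-2)=-64, A(3)=-189. Local minima of B: B(-3)=-18, B(1)=-18.
So the global minimum of U is A(3) + B(-3) + 6 = -189 − 18 + 6 = -201, attained at (3, -3).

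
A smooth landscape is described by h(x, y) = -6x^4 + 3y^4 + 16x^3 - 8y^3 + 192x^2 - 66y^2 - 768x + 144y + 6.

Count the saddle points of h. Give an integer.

5

h separates as a function of x plus a function of y, so ∇h=0 decouples.
∂h/∂x = -24(x - 4)(x - 2)(x + 4) = 0 at x ∈ {-4, 2, 4}; ∂h/∂y = 12(y - 4)(y - 1)(y + 3) = 0 at y ∈ {-3, 1, 4}.
The Hessian is diagonal: diag(h_xx, h_yy). Second derivatives: h_xx(-4)=-1152, h_xx(2)=288, h_xx(4)=-384; h_yy(-3)=336, h_yy(1)=-144, h_yy(4)=252.
Saddle points occur where the two diagonal entries have opposite signs: (-4, -3), (-4, 4), (2, 1), (4, -3), (4, 4). Count: 5.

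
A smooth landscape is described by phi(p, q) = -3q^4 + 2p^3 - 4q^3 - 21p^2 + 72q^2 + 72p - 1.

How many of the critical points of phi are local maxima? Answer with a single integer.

phi separates as a function of p plus a function of q, so ∇phi=0 decouples.
∂phi/∂p = 6(p - 4)(p - 3) = 0 at p ∈ {3, 4}; ∂phi/∂q = -12q(q - 3)(q + 4) = 0 at q ∈ {-4, 0, 3}.
The Hessian is diagonal: diag(phi_pp, phi_qq). Second derivatives: phi_pp(3)=-6, phi_pp(4)=6; phi_qq(-4)=-336, phi_qq(0)=144, phi_qq(3)=-252.
Local maxima occur where both diagonal entries negative: (3, -4), (3, 3). Count: 2.

2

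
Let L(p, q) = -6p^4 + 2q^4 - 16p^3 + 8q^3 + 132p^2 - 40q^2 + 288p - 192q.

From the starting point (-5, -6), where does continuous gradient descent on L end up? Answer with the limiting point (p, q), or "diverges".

diverges

L is separable, so gradient descent decouples: p follows -∂L/∂p, q follows -∂L/∂q.
∂L/∂p = -24(p - 3)(p + 1)(p + 4); at p=-5 this is 768, so p decreases.
∂L/∂q = 8(q - 3)(q + 2)(q + 4); at q=-6 this is -576, so q increases.
The p-coordinate has no critical point in that direction and runs off to infinity.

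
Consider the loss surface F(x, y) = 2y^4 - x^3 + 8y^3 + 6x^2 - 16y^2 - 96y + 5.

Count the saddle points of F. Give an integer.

F separates as a function of x plus a function of y, so ∇F=0 decouples.
∂F/∂x = -3x(x - 4) = 0 at x ∈ {0, 4}; ∂F/∂y = 8(y - 2)(y + 2)(y + 3) = 0 at y ∈ {-3, -2, 2}.
The Hessian is diagonal: diag(F_xx, F_yy). Second derivatives: F_xx(0)=12, F_xx(4)=-12; F_yy(-3)=40, F_yy(-2)=-32, F_yy(2)=160.
Saddle points occur where the two diagonal entries have opposite signs: (0, -2), (4, -3), (4, 2). Count: 3.

3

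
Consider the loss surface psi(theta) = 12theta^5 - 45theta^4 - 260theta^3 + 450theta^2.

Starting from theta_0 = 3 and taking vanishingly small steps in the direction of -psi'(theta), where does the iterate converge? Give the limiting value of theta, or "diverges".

psi'(theta) = 60theta(theta - 5)(theta - 1)(theta + 3), so psi'(3) = -4320.
Gradient descent moves in the -psi' direction, i.e. theta is increasing.
The nearest critical point in that direction is theta = 5, where psi'' = 9600 > 0 (a local minimum). The iterate converges there.

5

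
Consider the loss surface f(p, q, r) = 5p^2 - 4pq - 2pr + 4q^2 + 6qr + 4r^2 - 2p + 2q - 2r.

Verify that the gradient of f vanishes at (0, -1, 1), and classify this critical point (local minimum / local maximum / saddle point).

local minimum

∇f = (10p - 4q - 2r - 2, -4p + 8q + 6r + 2, -2p + 6q + 8r - 2); substituting (0, -1, 1) gives ∇f = (0, 0, 0), so (0, -1, 1) is indeed a critical point.
The Hessian is constant: H = [[10, -4, -2], [-4, 8, 6], [-2, 6, 8]].
Leading principal minors: Δ₁ = 10, Δ₂ = 64, Δ₃ = 216.
All leading minors are positive, so H is positive definite: a local minimum.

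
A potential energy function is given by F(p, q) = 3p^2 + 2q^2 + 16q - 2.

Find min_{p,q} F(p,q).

F(p,q) separates as A(p) + B(q) − 2, so its minimum is min A + min B − 2.
A'(p) = 6p vanishes at p ∈ {0}; B'(q) = 4q + 16 vanishes at q ∈ {-4}.
Local minima of A (where A''>0): A(0)=0. Local minima of B: B(-4)=-32.
So the global minimum of F is A(0) + B(-4) − 2 = 0 − 32 − 2 = -34, attained at (0, -4).

-34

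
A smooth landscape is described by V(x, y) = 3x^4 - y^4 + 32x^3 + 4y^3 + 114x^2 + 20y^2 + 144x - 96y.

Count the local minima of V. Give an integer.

2

V separates as a function of x plus a function of y, so ∇V=0 decouples.
∂V/∂x = 12(x + 1)(x + 3)(x + 4) = 0 at x ∈ {-4, -3, -1}; ∂V/∂y = -4(y - 4)(y - 2)(y + 3) = 0 at y ∈ {-3, 2, 4}.
The Hessian is diagonal: diag(V_xx, V_yy). Second derivatives: V_xx(-4)=36, V_xx(-3)=-24, V_xx(-1)=72; V_yy(-3)=-140, V_yy(2)=40, V_yy(4)=-56.
Local minima occur where both diagonal entries positive: (-4, 2), (-1, 2). Count: 2.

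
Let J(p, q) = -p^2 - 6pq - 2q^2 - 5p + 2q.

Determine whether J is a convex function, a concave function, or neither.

J is quadratic, so its Hessian is the constant matrix H = [[-2, -6], [-6, -4]].
det(H) = -28, tr(H) = -6.
det(H) < 0, so H is indefinite: neither convex nor concave.

neither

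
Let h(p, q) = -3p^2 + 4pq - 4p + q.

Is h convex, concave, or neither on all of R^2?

h is quadratic, so its Hessian is the constant matrix H = [[-6, 4], [4, 0]].
det(H) = -16, tr(H) = -6.
det(H) < 0, so H is indefinite: neither convex nor concave.

neither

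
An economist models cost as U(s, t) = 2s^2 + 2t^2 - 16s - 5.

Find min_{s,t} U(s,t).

-37

U(s,t) separates as P(s) + Q(t) − 5, so its minimum is min P + min Q − 5.
P'(s) = 4s - 16 vanishes at s ∈ {4}; Q'(t) = 4t vanishes at t ∈ {0}.
Local minima of P (where P''>0): P(4)=-32. Local minima of Q: Q(0)=0.
So the global minimum of U is P(4) + Q(0) − 5 = -32 + 0 − 5 = -37, attained at (4, 0).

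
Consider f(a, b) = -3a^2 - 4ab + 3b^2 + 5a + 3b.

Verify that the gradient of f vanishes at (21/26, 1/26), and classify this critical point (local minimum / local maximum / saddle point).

saddle point

∇f = (-6a - 4b + 5, -4a + 6b + 3); substituting (21/26, 1/26) gives ∇f = (0, 0), so (21/26, 1/26) is indeed a critical point.
The Hessian of f is constant: H = [[-6, -4], [-4, 6]].
det(H) = (-6)·6 − (-4)² = -52.
Since det(H) < 0, H is indefinite and the critical point is a saddle point.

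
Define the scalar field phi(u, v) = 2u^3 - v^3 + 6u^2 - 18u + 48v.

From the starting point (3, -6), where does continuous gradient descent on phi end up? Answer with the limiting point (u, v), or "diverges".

phi is separable, so gradient descent decouples: u follows -∂phi/∂u, v follows -∂phi/∂v.
∂phi/∂u = 6(u - 1)(u + 3); at u=3 this is 72, so u decreases.
∂phi/∂v = -3(v - 4)(v + 4); at v=-6 this is -60, so v increases.
u converges to its nearest critical value 1 (a local min of the u-part); v converges to -4. The iterate converges to (1, -4).

(1, -4)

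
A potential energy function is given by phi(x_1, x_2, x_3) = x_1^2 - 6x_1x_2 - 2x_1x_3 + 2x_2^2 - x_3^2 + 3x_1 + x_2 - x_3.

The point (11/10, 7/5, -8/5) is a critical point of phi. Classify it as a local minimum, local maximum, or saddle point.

The Hessian is constant: H = [[2, -6, -2], [-6, 4, 0], [-2, 0, -2]].
Leading principal minors: Δ₁ = 2, Δ₂ = -28, Δ₃ = 40.
The minors fit neither the all-positive nor the alternating-sign pattern, so H is indefinite: a saddle point.

saddle point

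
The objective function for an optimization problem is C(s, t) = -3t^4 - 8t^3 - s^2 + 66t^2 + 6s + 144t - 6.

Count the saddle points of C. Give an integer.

1

C separates as a function of s plus a function of t, so ∇C=0 decouples.
∂C/∂s = -2(s - 3) = 0 at s ∈ {3}; ∂C/∂t = -12(t - 3)(t + 1)(t + 4) = 0 at t ∈ {-4, -1, 3}.
The Hessian is diagonal: diag(C_ss, C_tt). Second derivatives: C_ss(3)=-2; C_tt(-4)=-252, C_tt(-1)=144, C_tt(3)=-336.
Saddle points occur where the two diagonal entries have opposite signs: (3, -1). Count: 1.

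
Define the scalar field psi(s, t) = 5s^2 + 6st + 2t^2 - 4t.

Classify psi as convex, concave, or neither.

psi is quadratic, so its Hessian is the constant matrix H = [[10, 6], [6, 4]].
det(H) = 4, tr(H) = 14.
det(H) > 0 and tr(H) > 0, so H is positive definite everywhere: convex.

convex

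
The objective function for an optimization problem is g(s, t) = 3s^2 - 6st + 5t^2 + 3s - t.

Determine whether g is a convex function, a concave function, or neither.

convex

g is quadratic, so its Hessian is the constant matrix H = [[6, -6], [-6, 10]].
det(H) = 24, tr(H) = 16.
det(H) > 0 and tr(H) > 0, so H is positive definite everywhere: convex.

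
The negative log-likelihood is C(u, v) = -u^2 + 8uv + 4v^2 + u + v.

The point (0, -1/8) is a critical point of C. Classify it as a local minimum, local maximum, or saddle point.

saddle point

The Hessian of C is constant: H = [[-2, 8], [8, 8]].
det(H) = (-2)·8 − 8² = -80.
Since det(H) < 0, H is indefinite and the critical point is a saddle point.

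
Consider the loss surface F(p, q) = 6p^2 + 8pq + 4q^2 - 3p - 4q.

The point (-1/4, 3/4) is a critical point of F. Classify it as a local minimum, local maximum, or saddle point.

The Hessian of F is constant: H = [[12, 8], [8, 8]].
det(H) = 12·8 − 8² = 32.
det(H) > 0 and tr(H) = 20 > 0, so H is positive definite and the point is a local minimum.

local minimum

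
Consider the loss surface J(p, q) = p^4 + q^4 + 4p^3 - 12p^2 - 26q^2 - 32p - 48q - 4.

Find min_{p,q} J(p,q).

J(p,q) separates as A(p) + B(q) − 4, so its minimum is min A + min B − 4.
A'(p) = 4(p - 2)(p + 1)(p + 4) vanishes at p ∈ {-4, -1, 2}; B'(q) = 4(q - 4)(q + 1)(q + 3) vanishes at q ∈ {-3, -1, 4}.
Local minima of A (where A''>0): A(-4)=-64, A(2)=-64. Local minima of B: B(-3)=-9, B(4)=-352.
So the global minimum of J is A(-4) + B(4) − 4 = -64 − 352 − 4 = -420, attained at (-4, 4).

-420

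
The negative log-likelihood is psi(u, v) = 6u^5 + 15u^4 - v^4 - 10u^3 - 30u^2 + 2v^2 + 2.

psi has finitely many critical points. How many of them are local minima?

psi separates as a function of u plus a function of v, so ∇psi=0 decouples.
∂psi/∂u = 30u(u - 1)(u + 1)(u + 2) = 0 at u ∈ {-2, -1, 0, 1}; ∂psi/∂v = -4v(v - 1)(v + 1) = 0 at v ∈ {-1, 0, 1}.
The Hessian is diagonal: diag(psi_uu, psi_vv). Second derivatives: psi_uu(-2)=-180, psi_uu(-1)=60, psi_uu(0)=-60, psi_uu(1)=180; psi_vv(-1)=-8, psi_vv(0)=4, psi_vv(1)=-8.
Local minima occur where both diagonal entries positive: (-1, 0), (1, 0). Count: 2.

2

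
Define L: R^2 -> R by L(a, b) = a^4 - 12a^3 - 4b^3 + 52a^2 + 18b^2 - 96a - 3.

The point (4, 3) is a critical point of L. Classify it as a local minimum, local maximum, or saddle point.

saddle point

The mixed partial ∂²L/∂a∂b is 0, so the Hessian at any point is diag(L_aa, L_bb) = diag(4(3a^2 - 18a + 26), 12(-2b + 3)).
At (4, 3): H = diag(8, -36).
The eigenvalues have opposite signs, so H is indefinite: a saddle point.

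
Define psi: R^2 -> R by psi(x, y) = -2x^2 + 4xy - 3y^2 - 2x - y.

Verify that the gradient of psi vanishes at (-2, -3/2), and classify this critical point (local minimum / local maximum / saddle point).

local maximum

∇psi = (-4x + 4y - 2, 4x - 6y - 1); substituting (-2, -3/2) gives ∇psi = (0, 0), so (-2, -3/2) is indeed a critical point.
The Hessian of psi is constant: H = [[-4, 4], [4, -6]].
det(H) = (-4)·(-6) − 4² = 8.
det(H) > 0 and tr(H) = -10 < 0, so H is negative definite and the point is a local maximum.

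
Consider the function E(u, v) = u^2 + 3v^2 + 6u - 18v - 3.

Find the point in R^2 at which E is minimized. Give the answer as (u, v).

E(u,v) separates as P(u) + Q(v) − 3, so its minimum is min P + min Q − 3.
P'(u) = 2u + 6 vanishes at u ∈ {-3}; Q'(v) = 6v - 18 vanishes at v ∈ {3}.
Local minima of P (where P''>0): P(-3)=-9. Local minima of Q: Q(3)=-27.
So the global minimum of E is P(-3) + Q(3) − 3 = -9 − 27 − 3 = -39, attained at (-3, 3).

(-3, 3)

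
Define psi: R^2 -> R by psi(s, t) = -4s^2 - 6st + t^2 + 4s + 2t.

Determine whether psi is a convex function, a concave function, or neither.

neither

psi is quadratic, so its Hessian is the constant matrix H = [[-8, -6], [-6, 2]].
det(H) = -52, tr(H) = -6.
det(H) < 0, so H is indefinite: neither convex nor concave.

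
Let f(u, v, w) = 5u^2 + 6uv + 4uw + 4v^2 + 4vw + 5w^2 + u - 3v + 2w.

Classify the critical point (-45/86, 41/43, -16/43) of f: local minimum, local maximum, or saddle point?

local minimum

The Hessian is constant: H = [[10, 6, 4], [6, 8, 4], [4, 4, 10]].
Leading principal minors: Δ₁ = 10, Δ₂ = 44, Δ₃ = 344.
All leading minors are positive, so H is positive definite: a local minimum.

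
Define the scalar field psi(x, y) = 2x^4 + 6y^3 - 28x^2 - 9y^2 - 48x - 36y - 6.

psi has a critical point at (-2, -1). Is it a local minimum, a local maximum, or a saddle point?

The mixed partial ∂²psi/∂x∂y is 0, so the Hessian at any point is diag(psi_xx, psi_yy) = diag(8(3x^2 - 7), 18(2y - 1)).
At (-2, -1): H = diag(40, -54).
The eigenvalues have opposite signs, so H is indefinite: a saddle point.

saddle point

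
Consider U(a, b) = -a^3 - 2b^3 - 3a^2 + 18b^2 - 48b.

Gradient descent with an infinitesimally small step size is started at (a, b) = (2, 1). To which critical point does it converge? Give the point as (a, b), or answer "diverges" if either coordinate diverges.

diverges

U is separable, so gradient descent decouples: a follows -∂U/∂a, b follows -∂U/∂b.
∂U/∂a = -3a(a + 2); at a=2 this is -24, so a increases.
∂U/∂b = -6(b - 4)(b - 2); at b=1 this is -18, so b increases.
The a-coordinate has no critical point in that direction and runs off to infinity.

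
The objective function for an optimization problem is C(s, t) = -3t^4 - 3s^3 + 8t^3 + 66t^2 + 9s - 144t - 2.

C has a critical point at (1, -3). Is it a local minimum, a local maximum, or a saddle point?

The mixed partial ∂²C/∂s∂t is 0, so the Hessian at any point is diag(C_ss, C_tt) = diag(-18s, 12(-3t^2 + 4t + 11)).
At (1, -3): H = diag(-18, -336).
Both eigenvalues are negative, so H is negative definite: a local maximum.

local maximum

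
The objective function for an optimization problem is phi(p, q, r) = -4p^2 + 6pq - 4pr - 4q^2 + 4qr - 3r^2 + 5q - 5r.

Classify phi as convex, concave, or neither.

concave

phi is quadratic, so its Hessian is the constant matrix H = [[-8, 6, -4], [6, -8, 4], [-4, 4, -6]].
Leading principal minors: -8, 28, -104.
Signs alternate −, +, − ⇒ H ≺ 0 ⇒ concave.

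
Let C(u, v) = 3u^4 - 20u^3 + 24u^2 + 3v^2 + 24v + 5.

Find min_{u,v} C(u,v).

C(u,v) separates as P(u) + Q(v) + 5, so its minimum is min P + min Q + 5.
P'(u) = 12u(u - 4)(u - 1) vanishes at u ∈ {0, 1, 4}; Q'(v) = 6v + 24 vanishes at v ∈ {-4}.
Local minima of P (where P''>0): P(0)=0, P(4)=-128. Local minima of Q: Q(-4)=-48.
So the global minimum of C is P(4) + Q(-4) + 5 = -128 − 48 + 5 = -171, attained at (4, -4).

-171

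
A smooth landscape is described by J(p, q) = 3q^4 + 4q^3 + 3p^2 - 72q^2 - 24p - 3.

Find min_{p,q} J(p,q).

-691

J(p,q) separates as A(p) + B(q) − 3, so its minimum is min A + min B − 3.
A'(p) = 6p - 24 vanishes at p ∈ {4}; B'(q) = 12q(q - 3)(q + 4) vanishes at q ∈ {-4, 0, 3}.
Local minima of A (where A''>0): A(4)=-48. Local minima of B: B(-4)=-640, B(3)=-297.
So the global minimum of J is A(4) + B(-4) − 3 = -48 − 640 − 3 = -691, attained at (4, -4).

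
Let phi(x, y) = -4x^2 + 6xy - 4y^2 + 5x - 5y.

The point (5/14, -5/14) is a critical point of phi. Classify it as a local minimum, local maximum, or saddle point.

The Hessian of phi is constant: H = [[-8, 6], [6, -8]].
det(H) = (-8)·(-8) − 6² = 28.
det(H) > 0 and tr(H) = -16 < 0, so H is negative definite and the point is a local maximum.

local maximum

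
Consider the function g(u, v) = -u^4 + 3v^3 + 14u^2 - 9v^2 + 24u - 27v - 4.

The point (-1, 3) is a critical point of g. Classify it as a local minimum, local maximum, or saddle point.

local minimum

The mixed partial ∂²g/∂u∂v is 0, so the Hessian at any point is diag(g_uu, g_vv) = diag(4(-3u^2 + 7), 18(v - 1)).
At (-1, 3): H = diag(16, 36).
Both eigenvalues are positive, so H is positive definite: a local minimum.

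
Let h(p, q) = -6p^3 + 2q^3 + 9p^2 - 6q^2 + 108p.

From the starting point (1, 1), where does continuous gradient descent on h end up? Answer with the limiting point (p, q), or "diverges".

h is separable, so gradient descent decouples: p follows -∂h/∂p, q follows -∂h/∂q.
∂h/∂p = -18(p - 3)(p + 2); at p=1 this is 108, so p decreases.
∂h/∂q = 6q(q - 2); at q=1 this is -6, so q increases.
p converges to its nearest critical value -2 (a local min of the p-part); q converges to 2. The iterate converges to (-2, 2).

(-2, 2)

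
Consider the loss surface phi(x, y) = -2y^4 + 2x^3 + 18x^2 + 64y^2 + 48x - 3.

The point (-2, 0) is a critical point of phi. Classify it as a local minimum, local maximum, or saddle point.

The mixed partial ∂²phi/∂x∂y is 0, so the Hessian at any point is diag(phi_xx, phi_yy) = diag(12(x + 3), 8(-3y^2 + 16)).
At (-2, 0): H = diag(12, 128).
Both eigenvalues are positive, so H is positive definite: a local minimum.

local minimum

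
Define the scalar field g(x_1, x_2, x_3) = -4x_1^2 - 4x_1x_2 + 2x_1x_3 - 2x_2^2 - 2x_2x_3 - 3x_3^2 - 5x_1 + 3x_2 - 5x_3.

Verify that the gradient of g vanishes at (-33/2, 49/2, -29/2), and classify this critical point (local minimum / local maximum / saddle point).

∇g = (-8x_1 - 4x_2 + 2x_3 - 5, -4x_1 - 4x_2 - 2x_3 + 3, 2x_1 - 2x_2 - 6x_3 - 5); substituting (-33/2, 49/2, -29/2) gives ∇g = (0, 0, 0), so (-33/2, 49/2, -29/2) is indeed a critical point.
The Hessian is constant: H = [[-8, -4, 2], [-4, -4, -2], [2, -2, -6]].
Leading principal minors: Δ₁ = -8, Δ₂ = 16, Δ₃ = -16.
The minors alternate sign starting negative (−, +, −), so H is negative definite: a local maximum.

local maximum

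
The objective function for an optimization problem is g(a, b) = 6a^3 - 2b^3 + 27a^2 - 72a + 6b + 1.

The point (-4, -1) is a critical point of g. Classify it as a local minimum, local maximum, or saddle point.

saddle point

The mixed partial ∂²g/∂a∂b is 0, so the Hessian at any point is diag(g_aa, g_bb) = diag(18(2a + 3), -12b).
At (-4, -1): H = diag(-90, 12).
The eigenvalues have opposite signs, so H is indefinite: a saddle point.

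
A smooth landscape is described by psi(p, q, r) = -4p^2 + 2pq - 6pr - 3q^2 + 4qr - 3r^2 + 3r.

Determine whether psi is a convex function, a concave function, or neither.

concave

psi is quadratic, so its Hessian is the constant matrix H = [[-8, 2, -6], [2, -6, 4], [-6, 4, -6]].
Leading principal minors: -8, 44, -16.
Signs alternate −, +, − ⇒ H ≺ 0 ⇒ concave.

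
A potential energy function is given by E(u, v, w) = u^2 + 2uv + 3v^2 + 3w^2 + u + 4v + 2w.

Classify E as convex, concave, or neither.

convex

E is quadratic, so its Hessian is the constant matrix H = [[2, 2, 0], [2, 6, 0], [0, 0, 6]].
Leading principal minors: 2, 8, 48.
All positive ⇒ H ≻ 0 ⇒ convex.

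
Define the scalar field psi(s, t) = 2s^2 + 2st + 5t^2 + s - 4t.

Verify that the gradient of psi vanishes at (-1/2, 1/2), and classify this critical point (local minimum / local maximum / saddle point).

∇psi = (4s + 2t + 1, 2s + 10t - 4); substituting (-1/2, 1/2) gives ∇psi = (0, 0), so (-1/2, 1/2) is indeed a critical point.
The Hessian of psi is constant: H = [[4, 2], [2, 10]].
det(H) = 4·10 − 2² = 36.
det(H) > 0 and tr(H) = 14 > 0, so H is positive definite and the point is a local minimum.

local minimum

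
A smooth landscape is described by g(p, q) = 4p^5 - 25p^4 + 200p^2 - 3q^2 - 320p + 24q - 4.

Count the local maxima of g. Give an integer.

g separates as a function of p plus a function of q, so ∇g=0 decouples.
∂g/∂p = 20(p - 4)(p - 2)(p - 1)(p + 2) = 0 at p ∈ {-2, 1, 2, 4}; ∂g/∂q = -6(q - 4) = 0 at q ∈ {4}.
The Hessian is diagonal: diag(g_pp, g_qq). Second derivatives: g_pp(-2)=-1440, g_pp(1)=180, g_pp(2)=-160, g_pp(4)=720; g_qq(4)=-6.
Local maxima occur where both diagonal entries negative: (-2, 4), (2, 4). Count: 2.

2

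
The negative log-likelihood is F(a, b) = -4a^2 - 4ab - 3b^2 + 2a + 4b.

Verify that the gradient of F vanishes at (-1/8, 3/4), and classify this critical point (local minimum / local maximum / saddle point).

∇F = (-8a - 4b + 2, -4a - 6b + 4); substituting (-1/8, 3/4) gives ∇F = (0, 0), so (-1/8, 3/4) is indeed a critical point.
The Hessian of F is constant: H = [[-8, -4], [-4, -6]].
det(H) = (-8)·(-6) − (-4)² = 32.
det(H) > 0 and tr(H) = -14 < 0, so H is negative definite and the point is a local maximum.

local maximum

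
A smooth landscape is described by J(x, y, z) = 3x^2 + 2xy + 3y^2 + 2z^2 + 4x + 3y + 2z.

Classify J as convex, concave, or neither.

convex

J is quadratic, so its Hessian is the constant matrix H = [[6, 2, 0], [2, 6, 0], [0, 0, 4]].
Leading principal minors: 6, 32, 128.
All positive ⇒ H ≻ 0 ⇒ convex.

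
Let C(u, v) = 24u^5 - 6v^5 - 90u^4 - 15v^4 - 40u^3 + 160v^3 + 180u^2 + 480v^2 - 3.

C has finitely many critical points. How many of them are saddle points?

8

C separates as a function of u plus a function of v, so ∇C=0 decouples.
∂C/∂u = 120u(u - 3)(u - 1)(u + 1) = 0 at u ∈ {-1, 0, 1, 3}; ∂C/∂v = -30v(v - 4)(v + 2)(v + 4) = 0 at v ∈ {-4, -2, 0, 4}.
The Hessian is diagonal: diag(C_uu, C_vv). Second derivatives: C_uu(-1)=-960, C_uu(0)=360, C_uu(1)=-480, C_uu(3)=2880; C_vv(-4)=1920, C_vv(-2)=-720, C_vv(0)=960, C_vv(4)=-5760.
Saddle points occur where the two diagonal entries have opposite signs: (-1, -4), (-1, 0), (0, -2), (0, 4), (1, -4), (1, 0), (3, -2), (3, 4). Count: 8.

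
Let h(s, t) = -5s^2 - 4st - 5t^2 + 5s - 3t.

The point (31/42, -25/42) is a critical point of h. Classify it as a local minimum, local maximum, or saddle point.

The Hessian of h is constant: H = [[-10, -4], [-4, -10]].
det(H) = (-10)·(-10) − (-4)² = 84.
det(H) > 0 and tr(H) = -20 < 0, so H is negative definite and the point is a local maximum.

local maximum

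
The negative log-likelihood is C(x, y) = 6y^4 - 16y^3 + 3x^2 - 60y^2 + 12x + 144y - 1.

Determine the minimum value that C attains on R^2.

C(x,y) separates as P(x) + Q(y) − 1, so its minimum is min P + min Q − 1.
P'(x) = 6x + 12 vanishes at x ∈ {-2}; Q'(y) = 24(y - 3)(y - 1)(y + 2) vanishes at y ∈ {-2, 1, 3}.
Local minima of P (where P''>0): P(-2)=-12. Local minima of Q: Q(-2)=-304, Q(3)=-54.
So the global minimum of C is P(-2) + Q(-2) − 1 = -12 − 304 − 1 = -317, attained at (-2, -2).

-317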